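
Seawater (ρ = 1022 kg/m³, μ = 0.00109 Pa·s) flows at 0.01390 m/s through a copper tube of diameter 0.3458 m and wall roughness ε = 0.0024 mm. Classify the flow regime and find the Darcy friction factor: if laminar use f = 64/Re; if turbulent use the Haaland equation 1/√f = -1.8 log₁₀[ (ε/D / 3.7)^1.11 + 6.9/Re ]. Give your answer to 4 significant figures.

f ≈ 0.03895

Re = ρVD/μ = 1022·0.0139·0.3458/0.00109 = 4507.
Re > 4000 → turbulent. ε/D = 2.4e-06/0.3458 = 6.94e-06; Haaland: 1/√f = -1.8 log₁₀[4.4e-07 + 0.00153] = 5.067, so f = 0.03895.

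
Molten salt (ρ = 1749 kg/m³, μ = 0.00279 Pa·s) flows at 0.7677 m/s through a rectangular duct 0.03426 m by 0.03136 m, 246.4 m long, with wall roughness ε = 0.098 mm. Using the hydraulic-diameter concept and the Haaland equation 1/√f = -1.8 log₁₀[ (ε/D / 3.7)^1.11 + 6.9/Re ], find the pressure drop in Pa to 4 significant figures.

ΔP ≈ 125100 Pa

Hydraulic diameter D_h = 4A/P = 4·(0.03426·0.03136)/(2·(0.03426+0.03136)) = 0.004298/0.1312 = 0.03275 m.
Re = ρVD_h/μ = 1749·0.7677·0.03275/0.00279 = 1.576e+04.
ε/D_h = 9.8e-05/0.03275 = 0.00299; Haaland gives 1/√f = -1.8 log₁₀[0.00037+0.000438] = 5.567, so f = 0.03226.
ΔP = f(L/D_h)(ρV²/2) = 0.03226·246.4/0.03275·515.4 = 1.251e+05 Pa.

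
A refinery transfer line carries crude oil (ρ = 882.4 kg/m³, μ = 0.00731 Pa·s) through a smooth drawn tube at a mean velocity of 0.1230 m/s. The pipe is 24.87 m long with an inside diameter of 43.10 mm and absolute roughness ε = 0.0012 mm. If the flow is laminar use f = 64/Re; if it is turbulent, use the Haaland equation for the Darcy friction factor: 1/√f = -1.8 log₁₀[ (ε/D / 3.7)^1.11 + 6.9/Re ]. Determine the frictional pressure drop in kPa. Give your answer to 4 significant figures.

Reynolds number Re = ρVD/μ = 882.4 · 0.123 · 0.0431 / 0.00731 = 639.9.
Re < 2300 → laminar flow, so f = 64/Re = 64/639.9 = 0.1 (the turbulent correlation is not needed).
Darcy-Weisbach: ΔP = f(L/D)(ρV²/2) = 0.1·(24.87/0.0431)·(882.4·0.123²/2) = 0.1·577·6.675 = 385.2 Pa.
ΔP = 385.2 Pa = 0.3852 kPa.

ΔP ≈ 0.3852 kPa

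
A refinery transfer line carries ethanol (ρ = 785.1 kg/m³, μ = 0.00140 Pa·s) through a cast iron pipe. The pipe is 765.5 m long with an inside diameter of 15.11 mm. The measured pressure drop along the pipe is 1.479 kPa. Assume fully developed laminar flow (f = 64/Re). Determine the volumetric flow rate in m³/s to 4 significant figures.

For laminar flow, f = 64/Re with Re = ρVD/μ, so Darcy-Weisbach reduces to ΔP = 32μLV/D². Solving for V: V = ΔP·D²/(32μL) = 1479·(0.01511)²/(32·0.0014·765.5) = 0.009846 m/s.
Check: Re = ρVD/μ = 785.1·0.009846·0.01511/0.0014 = 83.43 < 2300, so the laminar assumption holds.
Q = V·A = 0.009846·(π/4·0.01511²) = 1.766e-06 m³/s = 1.766×10^-6 m³/s.

Q ≈ 1.766×10^-6 m³/s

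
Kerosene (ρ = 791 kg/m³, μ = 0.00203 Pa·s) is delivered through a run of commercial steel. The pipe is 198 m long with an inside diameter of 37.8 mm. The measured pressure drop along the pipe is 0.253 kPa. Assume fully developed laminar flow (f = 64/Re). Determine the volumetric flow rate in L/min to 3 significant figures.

For laminar flow, f = 64/Re with Re = ρVD/μ, so Darcy-Weisbach reduces to ΔP = 32μLV/D². Solving for V: V = ΔP·D²/(32μL) = 253·(0.0378)²/(32·0.00203·198) = 0.02811 m/s.
Check: Re = ρVD/μ = 791·0.02811·0.0378/0.00203 = 414 < 2300, so the laminar assumption holds.
Q = V·A = 0.02811·(π/4·0.0378²) = 3.154e-05 m³/s = 1.89 L/min.

Q ≈ 1.89 L/min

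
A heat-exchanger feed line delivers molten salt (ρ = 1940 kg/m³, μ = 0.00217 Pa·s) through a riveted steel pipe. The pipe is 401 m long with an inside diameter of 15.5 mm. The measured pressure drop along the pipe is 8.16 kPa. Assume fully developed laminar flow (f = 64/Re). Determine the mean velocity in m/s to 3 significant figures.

V ≈ 0.0704 m/s

For laminar flow, f = 64/Re with Re = ρVD/μ, so Darcy-Weisbach reduces to ΔP = 32μLV/D². Solving for V: V = ΔP·D²/(32μL) = 8160·(0.0155)²/(32·0.00217·401) = 0.0704 m/s.
Check: Re = ρVD/μ = 1940·0.0704·0.0155/0.00217 = 975.6 < 2300, so the laminar assumption holds.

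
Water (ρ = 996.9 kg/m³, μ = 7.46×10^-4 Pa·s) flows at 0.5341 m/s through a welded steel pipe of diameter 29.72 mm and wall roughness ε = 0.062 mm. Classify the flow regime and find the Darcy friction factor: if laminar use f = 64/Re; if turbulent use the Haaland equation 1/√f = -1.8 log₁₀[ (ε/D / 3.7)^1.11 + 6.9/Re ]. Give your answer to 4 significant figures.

Re = ρVD/μ = 996.9·0.5341·0.02972/0.000746 = 2.121e+04.
Re > 4000 → turbulent. ε/D = 6.2e-05/0.02972 = 0.00209; Haaland: 1/√f = -1.8 log₁₀[0.000248 + 0.000325] = 5.835, so f = 0.02937.

f ≈ 0.02937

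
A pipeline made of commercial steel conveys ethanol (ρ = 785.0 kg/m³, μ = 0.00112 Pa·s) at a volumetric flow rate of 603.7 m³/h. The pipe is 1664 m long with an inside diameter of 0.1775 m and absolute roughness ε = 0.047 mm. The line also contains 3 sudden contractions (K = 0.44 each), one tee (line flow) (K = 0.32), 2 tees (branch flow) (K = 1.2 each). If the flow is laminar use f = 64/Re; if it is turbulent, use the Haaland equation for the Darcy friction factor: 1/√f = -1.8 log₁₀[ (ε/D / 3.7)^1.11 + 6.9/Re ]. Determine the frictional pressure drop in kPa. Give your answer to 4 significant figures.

Q = 603.7 m³/h = 603.7/3600 = 0.1677 m³/s.
Cross-sectional area A = πD²/4 = π(0.1775)²/4 = 0.02474 m²; mean velocity V = Q/A = 0.1677/0.02474 = 6.777 m/s.
Reynolds number Re = ρVD/μ = 785 · 6.777 · 0.1775 / 0.00112 = 8.431e+05.
Re > 4000 → turbulent. Relative roughness ε/D = 4.7e-05/0.1775 = 0.000265. Haaland: 1/√f = -1.8 log₁₀[(0.000265/3.7)^1.11 + 6.9/8.431e+05] = -1.8 log₁₀[2.5e-05 + 8.18e-06] = 8.061, so f = 0.01539.
Total minor-loss coefficient ΣK = 3·0.44 + 1·0.32 + 2·1.2 = 4.04.
ΔP = [f·L/D + ΣK]·(ρV²/2) = [0.01539·1664/0.1775 + 4.04]·(785·6.777²/2) = [144.3 + 4.04]·1.803e+04 = 2.673e+06 Pa.
ΔP = 2.673e+06 Pa = 2673 kPa.

ΔP ≈ 2673 kPa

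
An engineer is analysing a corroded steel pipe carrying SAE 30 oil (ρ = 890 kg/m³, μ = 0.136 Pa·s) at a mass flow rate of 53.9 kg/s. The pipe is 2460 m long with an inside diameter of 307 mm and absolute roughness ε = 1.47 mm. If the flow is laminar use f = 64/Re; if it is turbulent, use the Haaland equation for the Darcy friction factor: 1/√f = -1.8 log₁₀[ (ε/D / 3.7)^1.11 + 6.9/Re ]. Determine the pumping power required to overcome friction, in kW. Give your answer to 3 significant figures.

P ≈ 5.63 kW

A = πD²/4 = π(0.307)²/4 = 0.07402 m²; mean velocity V = ṁ/(ρA) = 53.9/(890 · 0.07402) = 0.8181 m/s.
Reynolds number Re = ρVD/μ = 890 · 0.8181 · 0.307 / 0.136 = 1644.
Re < 2300 → laminar flow, so f = 64/Re = 64/1644 = 0.03894 (the turbulent correlation is not needed).
Darcy-Weisbach: ΔP = f(L/D)(ρV²/2) = 0.03894·(2460/0.307)·(890·0.8181²/2) = 0.03894·8013·297.9 = 9.294e+04 Pa.
Q = ṁ/ρ = 53.9/890 = 0.06056 m³/s.
Pumping power P = QΔP = 0.06056·9.294e+04 = 5628 W = 5.63 kW.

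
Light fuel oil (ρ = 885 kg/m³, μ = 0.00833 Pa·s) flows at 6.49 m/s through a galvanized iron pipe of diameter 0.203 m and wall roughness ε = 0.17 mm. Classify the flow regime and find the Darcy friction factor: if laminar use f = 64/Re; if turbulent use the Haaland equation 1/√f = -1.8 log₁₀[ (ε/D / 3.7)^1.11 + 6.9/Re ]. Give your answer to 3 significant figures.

f ≈ 0.0208

Re = ρVD/μ = 885·6.49·0.203/0.00833 = 1.4e+05.
Re > 4000 → turbulent. ε/D = 0.00017/0.203 = 0.000837; Haaland: 1/√f = -1.8 log₁₀[8.99e-05 + 4.93e-05] = 6.941, so f = 0.02075.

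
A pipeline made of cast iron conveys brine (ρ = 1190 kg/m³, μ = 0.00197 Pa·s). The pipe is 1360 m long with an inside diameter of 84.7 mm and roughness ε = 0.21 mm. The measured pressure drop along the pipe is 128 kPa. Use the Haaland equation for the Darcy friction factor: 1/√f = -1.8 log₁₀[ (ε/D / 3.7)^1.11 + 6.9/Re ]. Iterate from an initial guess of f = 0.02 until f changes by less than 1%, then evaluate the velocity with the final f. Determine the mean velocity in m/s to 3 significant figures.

Rearranging Darcy-Weisbach: V = √(2·ΔP·D/(f·L·ρ)). With ε/D = 0.00021/0.0847 = 0.00248, iterate starting from f = 0.02:
  f = 0.02 → V = √(2·1.28e+05·0.0847/(0.02·1360·1190)) = 0.8185 m/s; Re = ρVD/μ = 4.188e+04; f → 0.02779
  f = 0.02779 → V = 0.6944 m/s; Re = 3.553e+04; f → 0.02824
  f = 0.02824 → V = 0.6888 m/s; Re = 3.524e+04; f → 0.02826
Converged (Δf/f < 1%). With the final f = 0.02826: V = √(2·1.28e+05·0.0847/(0.02826·1360·1190)) = 0.6885 m/s.

V ≈ 0.689 m/s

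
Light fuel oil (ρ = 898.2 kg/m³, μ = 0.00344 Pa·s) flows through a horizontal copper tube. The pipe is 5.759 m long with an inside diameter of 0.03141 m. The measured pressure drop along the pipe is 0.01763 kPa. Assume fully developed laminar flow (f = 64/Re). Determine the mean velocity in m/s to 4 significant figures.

V ≈ 0.02744 m/s

For laminar flow, f = 64/Re with Re = ρVD/μ, so Darcy-Weisbach reduces to ΔP = 32μLV/D². Solving for V: V = ΔP·D²/(32μL) = 17.63·(0.03141)²/(32·0.00344·5.759) = 0.02744 m/s.
Check: Re = ρVD/μ = 898.2·0.02744·0.03141/0.00344 = 225 < 2300, so the laminar assumption holds.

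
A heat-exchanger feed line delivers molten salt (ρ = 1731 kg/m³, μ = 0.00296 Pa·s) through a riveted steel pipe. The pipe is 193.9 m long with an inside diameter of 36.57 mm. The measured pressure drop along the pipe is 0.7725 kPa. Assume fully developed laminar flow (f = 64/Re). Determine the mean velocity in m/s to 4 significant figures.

V ≈ 0.05625 m/s

For laminar flow, f = 64/Re with Re = ρVD/μ, so Darcy-Weisbach reduces to ΔP = 32μLV/D². Solving for V: V = ΔP·D²/(32μL) = 772.5·(0.03657)²/(32·0.00296·193.9) = 0.05625 m/s.
Check: Re = ρVD/μ = 1731·0.05625·0.03657/0.00296 = 1203 < 2300, so the laminar assumption holds.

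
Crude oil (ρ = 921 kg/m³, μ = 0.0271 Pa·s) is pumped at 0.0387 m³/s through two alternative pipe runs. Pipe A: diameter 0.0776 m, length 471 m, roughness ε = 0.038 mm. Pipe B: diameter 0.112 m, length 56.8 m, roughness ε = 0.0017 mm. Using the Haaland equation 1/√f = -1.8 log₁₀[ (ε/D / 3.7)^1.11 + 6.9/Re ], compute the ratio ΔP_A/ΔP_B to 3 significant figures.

Pipe A: V = Q/A = 0.0387/0.004729 = 8.183 m/s; Re = 2.158e+04; ε/D = 0.00049; Haaland → f = 0.02619; ΔP_A = f(L/D)(ρV²/2) = 4.902e+06 Pa.
Pipe B: V = Q/A = 0.0387/0.009852 = 3.928 m/s; Re = 1.495e+04; ε/D = 1.52e-05; Haaland → f = 0.02775; ΔP_B = f(L/D)(ρV²/2) = 1e+05 Pa.
ΔP_A/ΔP_B = 4.902e+06/1e+05 = 49.0.

ΔP_A/ΔP_B ≈ 49.0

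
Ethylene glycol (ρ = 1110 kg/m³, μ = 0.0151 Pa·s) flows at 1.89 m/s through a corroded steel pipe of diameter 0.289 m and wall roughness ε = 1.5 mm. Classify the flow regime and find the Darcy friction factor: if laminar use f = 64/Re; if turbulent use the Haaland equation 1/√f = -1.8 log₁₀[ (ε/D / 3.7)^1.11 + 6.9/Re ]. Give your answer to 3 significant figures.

Re = ρVD/μ = 1110·1.89·0.289/0.0151 = 4.015e+04.
Re > 4000 → turbulent. ε/D = 0.0015/0.289 = 0.00519; Haaland: 1/√f = -1.8 log₁₀[0.000681 + 0.000172] = 5.524, so f = 0.03277.

f ≈ 0.0328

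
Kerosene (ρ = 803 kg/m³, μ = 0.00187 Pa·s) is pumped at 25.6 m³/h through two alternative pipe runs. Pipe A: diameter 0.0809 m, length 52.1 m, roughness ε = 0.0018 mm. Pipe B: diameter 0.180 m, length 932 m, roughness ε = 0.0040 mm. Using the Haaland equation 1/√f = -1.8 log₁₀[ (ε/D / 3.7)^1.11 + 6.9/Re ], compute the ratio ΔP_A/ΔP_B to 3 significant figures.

Pipe A: V = Q/A = 0.007111/0.00514 = 1.383 m/s; Re = 4.806e+04; ε/D = 2.22e-05; Haaland → f = 0.02095; ΔP_A = f(L/D)(ρV²/2) = 1.037e+04 Pa.
Pipe B: V = Q/A = 0.007111/0.02545 = 0.2794 m/s; Re = 2.16e+04; ε/D = 2.22e-05; Haaland → f = 0.02529; ΔP_B = f(L/D)(ρV²/2) = 4106 Pa.
ΔP_A/ΔP_B = 1.037e+04/4106 = 2.53.

ΔP_A/ΔP_B ≈ 2.53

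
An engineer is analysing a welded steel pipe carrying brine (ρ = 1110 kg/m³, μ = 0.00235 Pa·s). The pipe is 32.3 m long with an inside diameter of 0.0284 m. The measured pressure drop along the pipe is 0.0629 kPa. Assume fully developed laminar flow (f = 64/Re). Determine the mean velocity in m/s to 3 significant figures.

For laminar flow, f = 64/Re with Re = ρVD/μ, so Darcy-Weisbach reduces to ΔP = 32μLV/D². Solving for V: V = ΔP·D²/(32μL) = 62.9·(0.0284)²/(32·0.00235·32.3) = 0.02089 m/s.
Check: Re = ρVD/μ = 1110·0.02089·0.0284/0.00235 = 280.2 < 2300, so the laminar assumption holds.

V ≈ 0.0209 m/s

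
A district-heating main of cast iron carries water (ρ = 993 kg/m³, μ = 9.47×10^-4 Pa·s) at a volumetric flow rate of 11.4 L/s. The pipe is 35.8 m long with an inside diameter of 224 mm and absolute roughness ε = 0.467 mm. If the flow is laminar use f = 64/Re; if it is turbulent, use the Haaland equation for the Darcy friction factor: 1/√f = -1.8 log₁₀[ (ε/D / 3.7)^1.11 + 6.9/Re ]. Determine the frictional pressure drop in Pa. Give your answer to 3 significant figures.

ΔP ≈ 171 Pa

Q = 11.4 L/s = 11.4/1000 = 0.0114 m³/s.
Cross-sectional area A = πD²/4 = π(0.224)²/4 = 0.03941 m²; mean velocity V = Q/A = 0.0114/0.03941 = 0.2893 m/s.
Reynolds number Re = ρVD/μ = 993 · 0.2893 · 0.224 / 0.000947 = 6.795e+04.
Re > 4000 → turbulent. Relative roughness ε/D = 0.000467/0.224 = 0.00208. Haaland: 1/√f = -1.8 log₁₀[(0.00208/3.7)^1.11 + 6.9/6.795e+04] = -1.8 log₁₀[0.000247 + 0.000102] = 6.223, so f = 0.02582.
Darcy-Weisbach: ΔP = f(L/D)(ρV²/2) = 0.02582·(35.8/0.224)·(993·0.2893²/2) = 0.02582·159.8·41.55 = 171.5 Pa.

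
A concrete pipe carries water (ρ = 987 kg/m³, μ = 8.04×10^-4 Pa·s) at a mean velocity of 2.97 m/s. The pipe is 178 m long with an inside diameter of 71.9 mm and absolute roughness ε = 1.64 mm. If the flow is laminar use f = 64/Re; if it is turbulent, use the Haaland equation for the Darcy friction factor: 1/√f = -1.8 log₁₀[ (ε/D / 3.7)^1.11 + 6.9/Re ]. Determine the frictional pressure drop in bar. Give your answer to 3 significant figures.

Reynolds number Re = ρVD/μ = 987 · 2.97 · 0.0719 / 0.000804 = 2.621e+05.
Re > 4000 → turbulent. Relative roughness ε/D = 0.00164/0.0719 = 0.0228. Haaland: 1/√f = -1.8 log₁₀[(0.0228/3.7)^1.11 + 6.9/2.621e+05] = -1.8 log₁₀[0.00352 + 2.63e-05] = 4.41, so f = 0.05142.
Darcy-Weisbach: ΔP = f(L/D)(ρV²/2) = 0.05142·(178/0.0719)·(987·2.97²/2) = 0.05142·2476·4353 = 5.541e+05 Pa.
ΔP = 5.541e+05 Pa = 5.54 bar.

ΔP ≈ 5.54 bar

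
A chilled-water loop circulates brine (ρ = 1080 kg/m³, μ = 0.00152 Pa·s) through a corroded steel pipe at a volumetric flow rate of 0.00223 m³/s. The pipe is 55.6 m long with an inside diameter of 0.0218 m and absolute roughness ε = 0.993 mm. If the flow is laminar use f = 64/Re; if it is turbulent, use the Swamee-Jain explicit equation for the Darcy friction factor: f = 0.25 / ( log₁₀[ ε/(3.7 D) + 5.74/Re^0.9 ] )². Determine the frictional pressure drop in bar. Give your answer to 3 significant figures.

ΔP ≈ 33.9 bar

Cross-sectional area A = πD²/4 = π(0.0218)²/4 = 0.0003733 m²; mean velocity V = Q/A = 0.00223/0.0003733 = 5.975 m/s.
Reynolds number Re = ρVD/μ = 1080 · 5.975 · 0.0218 / 0.00152 = 9.254e+04.
Re > 4000 → turbulent. Relative roughness ε/D = 0.000993/0.0218 = 0.0456. Swamee-Jain: f = 0.25/(log₁₀[0.0456/3.7 + 5.74/9.254e+04^0.9])² = 0.25/(log₁₀[0.0123 + 0.000195])² = 0.25/(-1.903)² = 0.06904.
Darcy-Weisbach: ΔP = f(L/D)(ρV²/2) = 0.06904·(55.6/0.0218)·(1080·5.975²/2) = 0.06904·2550·1.928e+04 = 3.394e+06 Pa.
ΔP = 3.394e+06 Pa = 33.9 bar.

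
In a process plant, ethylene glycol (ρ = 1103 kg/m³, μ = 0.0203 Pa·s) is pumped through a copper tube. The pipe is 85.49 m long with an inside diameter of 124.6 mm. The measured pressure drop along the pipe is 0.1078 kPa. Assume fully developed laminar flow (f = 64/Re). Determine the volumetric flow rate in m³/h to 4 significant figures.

Q ≈ 1.323 m³/h

For laminar flow, f = 64/Re with Re = ρVD/μ, so Darcy-Weisbach reduces to ΔP = 32μLV/D². Solving for V: V = ΔP·D²/(32μL) = 107.8·(0.1246)²/(32·0.0203·85.49) = 0.03014 m/s.
Check: Re = ρVD/μ = 1103·0.03014·0.1246/0.0203 = 204 < 2300, so the laminar assumption holds.
Q = V·A = 0.03014·(π/4·0.1246²) = 0.0003675 m³/s = 1.323 m³/h.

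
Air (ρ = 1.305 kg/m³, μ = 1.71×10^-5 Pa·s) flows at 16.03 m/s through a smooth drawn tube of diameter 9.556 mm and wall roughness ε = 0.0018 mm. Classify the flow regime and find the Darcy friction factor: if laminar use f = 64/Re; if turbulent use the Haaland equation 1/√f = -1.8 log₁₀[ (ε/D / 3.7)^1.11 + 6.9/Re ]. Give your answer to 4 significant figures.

f ≈ 0.02983

Re = ρVD/μ = 1.305·16.03·0.009556/1.71e-05 = 1.169e+04.
Re > 4000 → turbulent. ε/D = 1.8e-06/0.009556 = 0.000188; Haaland: 1/√f = -1.8 log₁₀[1.72e-05 + 0.00059] = 5.79, so f = 0.02983.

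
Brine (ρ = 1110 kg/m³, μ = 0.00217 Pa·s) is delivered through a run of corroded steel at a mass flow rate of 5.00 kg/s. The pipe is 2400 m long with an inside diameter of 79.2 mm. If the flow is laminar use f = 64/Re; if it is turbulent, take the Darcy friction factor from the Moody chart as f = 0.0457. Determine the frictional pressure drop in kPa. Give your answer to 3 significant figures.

ΔP ≈ 643 kPa

A = πD²/4 = π(0.0792)²/4 = 0.004927 m²; mean velocity V = ṁ/(ρA) = 5/(1110 · 0.004927) = 0.9143 m/s.
Reynolds number Re = ρVD/μ = 1110 · 0.9143 · 0.0792 / 0.00217 = 3.704e+04.
Re > 4000 → turbulent; use the Moody-chart value f = 0.0457.
Darcy-Weisbach: ΔP = f(L/D)(ρV²/2) = 0.0457·(2400/0.0792)·(1110·0.9143²/2) = 0.0457·3.03e+04·464 = 6.426e+05 Pa.
ΔP = 6.426e+05 Pa = 643 kPa.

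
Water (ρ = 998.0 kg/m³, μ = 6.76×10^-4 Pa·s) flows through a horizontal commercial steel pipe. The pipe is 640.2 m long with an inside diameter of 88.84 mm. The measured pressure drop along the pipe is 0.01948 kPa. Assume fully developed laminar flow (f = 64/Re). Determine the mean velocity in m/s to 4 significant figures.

For laminar flow, f = 64/Re with Re = ρVD/μ, so Darcy-Weisbach reduces to ΔP = 32μLV/D². Solving for V: V = ΔP·D²/(32μL) = 19.48·(0.08884)²/(32·0.000676·640.2) = 0.0111 m/s.
Check: Re = ρVD/μ = 998·0.0111·0.08884/0.000676 = 1456 < 2300, so the laminar assumption holds.

V ≈ 0.01110 m/s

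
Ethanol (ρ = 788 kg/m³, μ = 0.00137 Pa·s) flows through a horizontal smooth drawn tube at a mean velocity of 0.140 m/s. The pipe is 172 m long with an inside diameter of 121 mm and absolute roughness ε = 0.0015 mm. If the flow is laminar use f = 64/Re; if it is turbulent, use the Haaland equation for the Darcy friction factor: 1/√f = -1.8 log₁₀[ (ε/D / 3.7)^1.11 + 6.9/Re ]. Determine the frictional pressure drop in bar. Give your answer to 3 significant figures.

Reynolds number Re = ρVD/μ = 788 · 0.14 · 0.121 / 0.00137 = 9744.
Re > 4000 → turbulent. Relative roughness ε/D = 1.5e-06/0.121 = 1.24e-05. Haaland: 1/√f = -1.8 log₁₀[(1.24e-05/3.7)^1.11 + 6.9/9744] = -1.8 log₁₀[8.37e-07 + 0.000708] = 5.669, so f = 0.03112.
Darcy-Weisbach: ΔP = f(L/D)(ρV²/2) = 0.03112·(172/0.121)·(788·0.14²/2) = 0.03112·1421·7.722 = 341.6 Pa.
ΔP = 341.6 Pa = 0.00342 bar.

ΔP ≈ 0.00342 bar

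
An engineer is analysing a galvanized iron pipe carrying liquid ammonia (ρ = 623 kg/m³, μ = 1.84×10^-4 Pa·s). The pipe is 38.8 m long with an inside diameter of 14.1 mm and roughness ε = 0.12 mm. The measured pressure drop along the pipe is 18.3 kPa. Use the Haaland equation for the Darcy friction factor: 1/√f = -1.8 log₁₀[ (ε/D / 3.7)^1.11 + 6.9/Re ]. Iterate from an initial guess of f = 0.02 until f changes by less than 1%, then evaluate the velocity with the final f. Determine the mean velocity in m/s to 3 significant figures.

Rearranging Darcy-Weisbach: V = √(2·ΔP·D/(f·L·ρ)). With ε/D = 0.00012/0.0141 = 0.00851, iterate starting from f = 0.02:
  f = 0.02 → V = √(2·1.83e+04·0.0141/(0.02·38.8·623)) = 1.033 m/s; Re = ρVD/μ = 4.932e+04; f → 0.03722
  f = 0.03722 → V = 0.7574 m/s; Re = 3.616e+04; f → 0.03765
  f = 0.03765 → V = 0.7531 m/s; Re = 3.595e+04; f → 0.03766
Converged (Δf/f < 1%). With the final f = 0.03766: V = √(2·1.83e+04·0.0141/(0.03766·38.8·623)) = 0.753 m/s.

V ≈ 0.753 m/s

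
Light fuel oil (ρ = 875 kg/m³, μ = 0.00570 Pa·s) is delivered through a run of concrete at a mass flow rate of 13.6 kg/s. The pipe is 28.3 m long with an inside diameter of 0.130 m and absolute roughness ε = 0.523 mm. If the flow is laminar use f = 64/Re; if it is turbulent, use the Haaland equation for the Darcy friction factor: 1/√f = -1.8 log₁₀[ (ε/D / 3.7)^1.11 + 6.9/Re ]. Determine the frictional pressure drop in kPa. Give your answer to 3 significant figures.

A = πD²/4 = π(0.13)²/4 = 0.01327 m²; mean velocity V = ṁ/(ρA) = 13.6/(875 · 0.01327) = 1.171 m/s.
Reynolds number Re = ρVD/μ = 875 · 1.171 · 0.13 / 0.0057 = 2.337e+04.
Re > 4000 → turbulent. Relative roughness ε/D = 0.000523/0.13 = 0.00402. Haaland: 1/√f = -1.8 log₁₀[(0.00402/3.7)^1.11 + 6.9/2.337e+04] = -1.8 log₁₀[0.000513 + 0.000295] = 5.566, so f = 0.03228.
Darcy-Weisbach: ΔP = f(L/D)(ρV²/2) = 0.03228·(28.3/0.13)·(875·1.171²/2) = 0.03228·217.7·599.9 = 4215 Pa.
ΔP = 4215 Pa = 4.22 kPa.

ΔP ≈ 4.22 kPa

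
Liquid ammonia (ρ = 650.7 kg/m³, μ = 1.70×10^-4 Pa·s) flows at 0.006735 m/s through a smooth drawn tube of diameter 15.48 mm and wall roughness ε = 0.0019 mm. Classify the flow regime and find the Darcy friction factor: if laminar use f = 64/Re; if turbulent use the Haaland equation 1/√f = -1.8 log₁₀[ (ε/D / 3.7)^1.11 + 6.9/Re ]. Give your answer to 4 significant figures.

f ≈ 0.1604

Re = ρVD/μ = 650.7·0.006735·0.01548/0.00017 = 399.1.
Re < 2300 → laminar, so f = 64/Re = 0.1604 (roughness is irrelevant in laminar flow).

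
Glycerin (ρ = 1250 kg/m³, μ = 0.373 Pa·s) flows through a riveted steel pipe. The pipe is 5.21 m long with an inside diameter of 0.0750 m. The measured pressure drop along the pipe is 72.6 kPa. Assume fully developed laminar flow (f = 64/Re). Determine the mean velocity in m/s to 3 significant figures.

For laminar flow, f = 64/Re with Re = ρVD/μ, so Darcy-Weisbach reduces to ΔP = 32μLV/D². Solving for V: V = ΔP·D²/(32μL) = 7.26e+04·(0.075)²/(32·0.373·5.21) = 6.567 m/s.
Check: Re = ρVD/μ = 1250·6.567·0.075/0.373 = 1651 < 2300, so the laminar assumption holds.

V ≈ 6.57 m/s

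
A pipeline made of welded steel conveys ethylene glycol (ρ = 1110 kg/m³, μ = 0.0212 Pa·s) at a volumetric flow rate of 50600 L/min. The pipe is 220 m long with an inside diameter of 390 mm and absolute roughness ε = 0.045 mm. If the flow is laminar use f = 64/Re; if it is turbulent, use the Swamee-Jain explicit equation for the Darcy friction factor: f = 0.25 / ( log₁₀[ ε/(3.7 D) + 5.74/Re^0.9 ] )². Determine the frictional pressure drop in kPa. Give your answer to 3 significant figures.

ΔP ≈ 271 kPa

Q = 50600 L/min = 50600/60000 = 0.8433 m³/s.
Cross-sectional area A = πD²/4 = π(0.39)²/4 = 0.1195 m²; mean velocity V = Q/A = 0.8433/0.1195 = 7.06 m/s.
Reynolds number Re = ρVD/μ = 1110 · 7.06 · 0.39 / 0.0212 = 1.442e+05.
Re > 4000 → turbulent. Relative roughness ε/D = 4.5e-05/0.39 = 0.000115. Swamee-Jain: f = 0.25/(log₁₀[0.000115/3.7 + 5.74/1.442e+05^0.9])² = 0.25/(log₁₀[3.12e-05 + 0.000131])² = 0.25/(-3.791)² = 0.01739.
Darcy-Weisbach: ΔP = f(L/D)(ρV²/2) = 0.01739·(220/0.39)·(1110·7.06²/2) = 0.01739·564.1·2.766e+04 = 2.714e+05 Pa.
ΔP = 2.714e+05 Pa = 271 kPa.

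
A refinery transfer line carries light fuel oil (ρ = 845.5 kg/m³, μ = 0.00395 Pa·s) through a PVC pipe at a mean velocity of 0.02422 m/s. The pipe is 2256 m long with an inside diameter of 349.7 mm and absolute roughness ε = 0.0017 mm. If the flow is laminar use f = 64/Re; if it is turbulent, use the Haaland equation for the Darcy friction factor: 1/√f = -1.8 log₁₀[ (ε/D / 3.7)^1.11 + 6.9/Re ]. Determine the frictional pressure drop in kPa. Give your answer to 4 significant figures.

ΔP ≈ 0.05648 kPa

Reynolds number Re = ρVD/μ = 845.5 · 0.02422 · 0.3497 / 0.00395 = 1813.
Re < 2300 → laminar flow, so f = 64/Re = 64/1813 = 0.0353 (the turbulent correlation is not needed).
Darcy-Weisbach: ΔP = f(L/D)(ρV²/2) = 0.0353·(2256/0.3497)·(845.5·0.02422²/2) = 0.0353·6451·0.248 = 56.48 Pa.
ΔP = 56.48 Pa = 0.05648 kPa.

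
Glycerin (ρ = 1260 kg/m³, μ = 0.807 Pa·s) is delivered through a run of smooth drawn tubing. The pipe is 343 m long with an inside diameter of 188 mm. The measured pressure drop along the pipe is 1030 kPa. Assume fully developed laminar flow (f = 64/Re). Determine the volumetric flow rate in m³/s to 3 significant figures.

Q ≈ 0.114 m³/s

For laminar flow, f = 64/Re with Re = ρVD/μ, so Darcy-Weisbach reduces to ΔP = 32μLV/D². Solving for V: V = ΔP·D²/(32μL) = 1.03e+06·(0.188)²/(32·0.807·343) = 4.11 m/s.
Check: Re = ρVD/μ = 1260·4.11·0.188/0.807 = 1206 < 2300, so the laminar assumption holds.
Q = V·A = 4.11·(π/4·0.188²) = 0.1141 m³/s = 0.114 m³/s.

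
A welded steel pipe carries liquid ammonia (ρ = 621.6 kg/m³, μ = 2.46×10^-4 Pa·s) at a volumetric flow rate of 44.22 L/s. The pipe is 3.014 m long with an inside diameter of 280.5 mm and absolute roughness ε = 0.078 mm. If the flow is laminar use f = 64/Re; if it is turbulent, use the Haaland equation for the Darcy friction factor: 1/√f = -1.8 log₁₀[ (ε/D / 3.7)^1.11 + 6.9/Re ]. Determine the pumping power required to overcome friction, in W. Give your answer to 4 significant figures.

Q = 44.22 L/s = 44.22/1000 = 0.04422 m³/s.
Cross-sectional area A = πD²/4 = π(0.2805)²/4 = 0.0618 m²; mean velocity V = Q/A = 0.04422/0.0618 = 0.7156 m/s.
Reynolds number Re = ρVD/μ = 621.6 · 0.7156 · 0.2805 / 0.000246 = 5.072e+05.
Re > 4000 → turbulent. Relative roughness ε/D = 7.8e-05/0.2805 = 0.000278. Haaland: 1/√f = -1.8 log₁₀[(0.000278/3.7)^1.11 + 6.9/5.072e+05] = -1.8 log₁₀[2.64e-05 + 1.36e-05] = 7.915, so f = 0.01596.
Darcy-Weisbach: ΔP = f(L/D)(ρV²/2) = 0.01596·(3.014/0.2805)·(621.6·0.7156²/2) = 0.01596·10.75·159.2 = 27.29 Pa.
Pumping power P = QΔP = 0.04422·27.29 = 1.2070 W = 1.207 W.

P ≈ 1.207 W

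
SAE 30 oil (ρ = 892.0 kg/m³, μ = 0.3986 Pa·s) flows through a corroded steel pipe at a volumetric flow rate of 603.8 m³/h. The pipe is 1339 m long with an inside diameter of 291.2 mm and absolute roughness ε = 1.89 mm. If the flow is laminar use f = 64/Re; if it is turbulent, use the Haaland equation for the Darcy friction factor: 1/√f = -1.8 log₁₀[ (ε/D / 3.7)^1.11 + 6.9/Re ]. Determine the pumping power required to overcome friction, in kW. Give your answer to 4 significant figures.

P ≈ 85.07 kW

Q = 603.8 m³/h = 603.8/3600 = 0.1677 m³/s.
Cross-sectional area A = πD²/4 = π(0.2912)²/4 = 0.0666 m²; mean velocity V = Q/A = 0.1677/0.0666 = 2.518 m/s.
Reynolds number Re = ρVD/μ = 892 · 2.518 · 0.2912 / 0.399 = 1641.
Re < 2300 → laminar flow, so f = 64/Re = 64/1641 = 0.039 (the turbulent correlation is not needed).
Darcy-Weisbach: ΔP = f(L/D)(ρV²/2) = 0.039·(1339/0.2912)·(892·2.518²/2) = 0.039·4598·2829 = 5.072e+05 Pa.
Pumping power P = QΔP = 0.1677·5.072e+05 = 85073 W = 85.07 kW.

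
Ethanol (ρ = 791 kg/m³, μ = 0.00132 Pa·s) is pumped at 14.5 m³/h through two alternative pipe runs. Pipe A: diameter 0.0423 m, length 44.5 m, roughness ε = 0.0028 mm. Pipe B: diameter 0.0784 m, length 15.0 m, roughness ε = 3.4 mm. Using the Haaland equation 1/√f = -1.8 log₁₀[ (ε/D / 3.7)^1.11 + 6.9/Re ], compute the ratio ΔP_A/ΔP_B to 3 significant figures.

ΔP_A/ΔP_B ≈ 18.5

Pipe A: V = Q/A = 0.004028/0.001405 = 2.866 m/s; Re = 7.265e+04; ε/D = 6.62e-05; Haaland → f = 0.0193; ΔP_A = f(L/D)(ρV²/2) = 6.598e+04 Pa.
Pipe B: V = Q/A = 0.004028/0.004827 = 0.8343 m/s; Re = 3.92e+04; ε/D = 0.0434; Haaland → f = 0.06784; ΔP_B = f(L/D)(ρV²/2) = 3574 Pa.
ΔP_A/ΔP_B = 6.598e+04/3574 = 18.5.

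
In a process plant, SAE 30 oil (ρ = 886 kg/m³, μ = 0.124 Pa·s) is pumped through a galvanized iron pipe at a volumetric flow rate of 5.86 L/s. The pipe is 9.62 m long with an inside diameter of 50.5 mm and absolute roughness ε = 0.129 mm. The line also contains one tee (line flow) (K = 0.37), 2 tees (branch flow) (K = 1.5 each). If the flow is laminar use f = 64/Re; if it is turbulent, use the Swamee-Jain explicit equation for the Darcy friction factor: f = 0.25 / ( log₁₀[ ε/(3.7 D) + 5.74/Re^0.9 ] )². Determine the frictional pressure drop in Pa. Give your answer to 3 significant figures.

Q = 5.86 L/s = 5.86/1000 = 0.00586 m³/s.
Cross-sectional area A = πD²/4 = π(0.0505)²/4 = 0.002003 m²; mean velocity V = Q/A = 0.00586/0.002003 = 2.926 m/s.
Reynolds number Re = ρVD/μ = 886 · 2.926 · 0.0505 / 0.124 = 1056.
Re < 2300 → laminar flow, so f = 64/Re = 64/1056 = 0.06062 (the turbulent correlation is not needed).
Total minor-loss coefficient ΣK = 1·0.37 + 2·1.5 = 3.37.
ΔP = [f·L/D + ΣK]·(ρV²/2) = [0.06062·9.62/0.0505 + 3.37]·(886·2.926²/2) = [11.55 + 3.37]·3792 = 5.657e+04 Pa.

ΔP ≈ 56600 Pa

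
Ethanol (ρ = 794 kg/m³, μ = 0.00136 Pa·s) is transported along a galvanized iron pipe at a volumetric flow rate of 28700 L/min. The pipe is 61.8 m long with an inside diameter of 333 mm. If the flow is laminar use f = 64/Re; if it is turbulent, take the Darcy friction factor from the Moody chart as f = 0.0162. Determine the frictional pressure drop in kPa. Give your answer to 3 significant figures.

Q = 28700 L/min = 28700/60000 = 0.4783 m³/s.
Cross-sectional area A = πD²/4 = π(0.333)²/4 = 0.08709 m²; mean velocity V = Q/A = 0.4783/0.08709 = 5.492 m/s.
Reynolds number Re = ρVD/μ = 794 · 5.492 · 0.333 / 0.00136 = 1.068e+06.
Re > 4000 → turbulent; use the Moody-chart value f = 0.0162.
Darcy-Weisbach: ΔP = f(L/D)(ρV²/2) = 0.0162·(61.8/0.333)·(794·5.492²/2) = 0.0162·185.6·1.198e+04 = 3.6e+04 Pa.
ΔP = 3.6e+04 Pa = 36.0 kPa.

ΔP ≈ 36.0 kPa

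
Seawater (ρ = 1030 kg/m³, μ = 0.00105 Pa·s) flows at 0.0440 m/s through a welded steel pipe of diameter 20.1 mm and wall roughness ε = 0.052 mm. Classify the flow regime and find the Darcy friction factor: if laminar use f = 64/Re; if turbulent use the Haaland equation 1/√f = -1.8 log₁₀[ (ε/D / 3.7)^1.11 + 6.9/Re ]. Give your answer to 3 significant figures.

f ≈ 0.0738

Re = ρVD/μ = 1030·0.044·0.0201/0.00105 = 867.6.
Re < 2300 → laminar, so f = 64/Re = 0.07377 (roughness is irrelevant in laminar flow).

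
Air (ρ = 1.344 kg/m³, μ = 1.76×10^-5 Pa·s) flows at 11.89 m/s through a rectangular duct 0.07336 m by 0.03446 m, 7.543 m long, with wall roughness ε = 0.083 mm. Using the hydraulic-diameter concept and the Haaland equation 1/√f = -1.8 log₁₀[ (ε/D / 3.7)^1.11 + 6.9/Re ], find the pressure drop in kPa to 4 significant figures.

Hydraulic diameter D_h = 4A/P = 4·(0.07336·0.03446)/(2·(0.07336+0.03446)) = 0.01011/0.2156 = 0.04689 m.
Re = ρVD_h/μ = 1.344·11.89·0.04689/1.76e-05 = 4.258e+04.
ε/D_h = 8.3e-05/0.04689 = 0.00177; Haaland gives 1/√f = -1.8 log₁₀[0.000206+0.000162] = 6.181, so f = 0.02618.
ΔP = f(L/D_h)(ρV²/2) = 0.02618·7.543/0.04689·95 = 400 Pa.
ΔP = 0.4000 kPa.

ΔP ≈ 0.4000 kPa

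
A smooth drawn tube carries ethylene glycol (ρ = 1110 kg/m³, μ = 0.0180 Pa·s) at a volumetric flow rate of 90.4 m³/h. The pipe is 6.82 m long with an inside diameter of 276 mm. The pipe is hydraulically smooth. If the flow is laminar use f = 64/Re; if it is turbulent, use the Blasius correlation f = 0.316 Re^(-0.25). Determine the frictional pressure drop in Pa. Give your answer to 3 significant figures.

ΔP ≈ 83.0 Pa

Q = 90.4 m³/h = 90.4/3600 = 0.02511 m³/s.
Cross-sectional area A = πD²/4 = π(0.276)²/4 = 0.05983 m²; mean velocity V = Q/A = 0.02511/0.05983 = 0.4197 m/s.
Reynolds number Re = ρVD/μ = 1110 · 0.4197 · 0.276 / 0.018 = 7144.
Re > 4000 → turbulent. Smooth-pipe (Blasius): f = 0.316 Re^(-0.25) = 0.316/(7144)^0.25 = 0.03437.
Darcy-Weisbach: ΔP = f(L/D)(ρV²/2) = 0.03437·(6.82/0.276)·(1110·0.4197²/2) = 0.03437·24.71·97.77 = 83.04 Pa.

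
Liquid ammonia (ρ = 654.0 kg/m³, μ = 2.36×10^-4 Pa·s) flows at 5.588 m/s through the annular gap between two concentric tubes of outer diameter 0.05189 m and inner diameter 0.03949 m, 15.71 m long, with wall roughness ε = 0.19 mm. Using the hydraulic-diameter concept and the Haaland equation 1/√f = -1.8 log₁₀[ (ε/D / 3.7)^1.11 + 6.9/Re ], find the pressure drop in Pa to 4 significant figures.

ΔP ≈ 573700 Pa

Hydraulic diameter D_h = 4A/P = D_o - D_i = 0.05189 - 0.03949 = 0.0124 m.
Re = ρVD_h/μ = 654·5.588·0.0124/0.000236 = 1.92e+05.
ε/D_h = 0.00019/0.0124 = 0.0153; Haaland gives 1/√f = -1.8 log₁₀[0.00226+3.59e-05] = 4.749, so f = 0.04435.
ΔP = f(L/D_h)(ρV²/2) = 0.04435·15.71/0.0124·1.021e+04 = 5.737e+05 Pa.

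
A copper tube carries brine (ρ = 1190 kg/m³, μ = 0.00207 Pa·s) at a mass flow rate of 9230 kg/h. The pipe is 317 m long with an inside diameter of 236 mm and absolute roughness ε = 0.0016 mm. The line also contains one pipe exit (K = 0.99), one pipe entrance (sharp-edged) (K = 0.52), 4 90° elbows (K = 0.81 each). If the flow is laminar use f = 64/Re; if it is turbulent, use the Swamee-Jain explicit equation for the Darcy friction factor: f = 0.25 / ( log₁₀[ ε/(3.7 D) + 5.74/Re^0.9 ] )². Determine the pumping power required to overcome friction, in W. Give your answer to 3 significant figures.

ṁ = 9230 kg/h = 9230/3600 = 2.564 kg/s.
A = πD²/4 = π(0.236)²/4 = 0.04374 m²; mean velocity V = ṁ/(ρA) = 2.564/(1190 · 0.04374) = 0.04925 m/s.
Reynolds number Re = ρVD/μ = 1190 · 0.04925 · 0.236 / 0.00207 = 6682.
Re > 4000 → turbulent. Relative roughness ε/D = 1.6e-06/0.236 = 6.78e-06. Swamee-Jain: f = 0.25/(log₁₀[6.78e-06/3.7 + 5.74/6682^0.9])² = 0.25/(log₁₀[1.83e-06 + 0.00207])² = 0.25/(-2.683)² = 0.03473.
Total minor-loss coefficient ΣK = 1·0.99 + 1·0.52 + 4·0.81 = 4.75.
ΔP = [f·L/D + ΣK]·(ρV²/2) = [0.03473·317/0.236 + 4.75]·(1190·0.04925²/2) = [46.64 + 4.75]·1.443 = 74.18 Pa.
Q = ṁ/ρ = 2.564/1190 = 0.002155 m³/s.
Pumping power P = QΔP = 0.002155·74.18 = 0.1598 W = 0.160 W.

P ≈ 0.160 W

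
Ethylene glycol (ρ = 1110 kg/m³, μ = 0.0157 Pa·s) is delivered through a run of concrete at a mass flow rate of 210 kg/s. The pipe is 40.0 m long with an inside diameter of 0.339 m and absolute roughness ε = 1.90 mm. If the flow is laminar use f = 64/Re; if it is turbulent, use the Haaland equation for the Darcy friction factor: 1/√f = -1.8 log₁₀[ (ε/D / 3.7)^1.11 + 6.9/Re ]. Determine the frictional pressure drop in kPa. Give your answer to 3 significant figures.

ΔP ≈ 9.51 kPa

A = πD²/4 = π(0.339)²/4 = 0.09026 m²; mean velocity V = ṁ/(ρA) = 210/(1110 · 0.09026) = 2.096 m/s.
Reynolds number Re = ρVD/μ = 1110 · 2.096 · 0.339 / 0.0157 = 5.024e+04.
Re > 4000 → turbulent. Relative roughness ε/D = 0.0019/0.339 = 0.0056. Haaland: 1/√f = -1.8 log₁₀[(0.0056/3.7)^1.11 + 6.9/5.024e+04] = -1.8 log₁₀[0.000742 + 0.000137] = 5.501, so f = 0.03305.
Darcy-Weisbach: ΔP = f(L/D)(ρV²/2) = 0.03305·(40/0.339)·(1110·2.096²/2) = 0.03305·118·2438 = 9508 Pa.
ΔP = 9508 Pa = 9.51 kPa.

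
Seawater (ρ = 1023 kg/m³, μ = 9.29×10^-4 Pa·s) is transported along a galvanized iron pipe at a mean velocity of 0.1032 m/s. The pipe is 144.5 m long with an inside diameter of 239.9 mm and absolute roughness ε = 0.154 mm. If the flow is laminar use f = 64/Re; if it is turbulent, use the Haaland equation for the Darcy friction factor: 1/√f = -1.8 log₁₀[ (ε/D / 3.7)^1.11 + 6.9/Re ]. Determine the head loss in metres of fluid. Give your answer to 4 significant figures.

Reynolds number Re = ρVD/μ = 1023 · 0.1032 · 0.2399 / 0.000929 = 2.726e+04.
Re > 4000 → turbulent. Relative roughness ε/D = 0.000154/0.2399 = 0.000642. Haaland: 1/√f = -1.8 log₁₀[(0.000642/3.7)^1.11 + 6.9/2.726e+04] = -1.8 log₁₀[6.69e-05 + 0.000253] = 6.291, so f = 0.02527.
Darcy-Weisbach: ΔP = f(L/D)(ρV²/2) = 0.02527·(144.5/0.2399)·(1023·0.1032²/2) = 0.02527·602.3·5.448 = 82.92 Pa.
Head loss h_f = ΔP/(ρg) = 82.92/(1023·9.81) = 0.008262 m.

h_f ≈ 0.008262 m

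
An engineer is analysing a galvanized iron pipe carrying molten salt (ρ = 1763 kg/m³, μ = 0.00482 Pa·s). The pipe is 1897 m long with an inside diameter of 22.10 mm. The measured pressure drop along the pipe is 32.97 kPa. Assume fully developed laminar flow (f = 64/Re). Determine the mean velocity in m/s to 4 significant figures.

For laminar flow, f = 64/Re with Re = ρVD/μ, so Darcy-Weisbach reduces to ΔP = 32μLV/D². Solving for V: V = ΔP·D²/(32μL) = 3.297e+04·(0.0221)²/(32·0.00482·1897) = 0.05504 m/s.
Check: Re = ρVD/μ = 1763·0.05504·0.0221/0.00482 = 444.9 < 2300, so the laminar assumption holds.

V ≈ 0.05504 m/s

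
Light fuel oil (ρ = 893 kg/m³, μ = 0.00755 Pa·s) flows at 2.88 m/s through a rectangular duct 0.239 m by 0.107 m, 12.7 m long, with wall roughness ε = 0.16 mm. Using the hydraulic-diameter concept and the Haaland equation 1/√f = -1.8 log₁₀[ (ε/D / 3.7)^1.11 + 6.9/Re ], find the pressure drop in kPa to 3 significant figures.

ΔP ≈ 7.62 kPa

Hydraulic diameter D_h = 4A/P = 4·(0.239·0.107)/(2·(0.239+0.107)) = 0.1023/0.692 = 0.1478 m.
Re = ρVD_h/μ = 893·2.88·0.1478/0.00755 = 5.035e+04.
ε/D_h = 0.00016/0.1478 = 0.00108; Haaland gives 1/√f = -1.8 log₁₀[0.00012+0.000137] = 6.463, so f = 0.02394.
ΔP = f(L/D_h)(ρV²/2) = 0.02394·12.7/0.1478·3703 = 7616 Pa.
ΔP = 7.62 kPa.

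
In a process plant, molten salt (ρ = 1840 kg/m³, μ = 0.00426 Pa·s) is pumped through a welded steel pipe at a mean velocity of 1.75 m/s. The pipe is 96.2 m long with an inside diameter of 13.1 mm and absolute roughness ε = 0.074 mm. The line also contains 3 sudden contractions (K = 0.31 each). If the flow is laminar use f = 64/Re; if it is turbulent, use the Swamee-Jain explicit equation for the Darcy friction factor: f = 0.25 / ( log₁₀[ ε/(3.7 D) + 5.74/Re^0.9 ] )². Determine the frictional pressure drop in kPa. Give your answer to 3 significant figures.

ΔP ≈ 814 kPa

Reynolds number Re = ρVD/μ = 1840 · 1.75 · 0.0131 / 0.00426 = 9902.
Re > 4000 → turbulent. Relative roughness ε/D = 7.4e-05/0.0131 = 0.00565. Swamee-Jain: f = 0.25/(log₁₀[0.00565/3.7 + 5.74/9902^0.9])² = 0.25/(log₁₀[0.00153 + 0.00145])² = 0.25/(-2.526)² = 0.03919.
Total minor-loss coefficient ΣK = 3·0.31 = 0.93.
ΔP = [f·L/D + ΣK]·(ρV²/2) = [0.03919·96.2/0.0131 + 0.93]·(1840·1.75²/2) = [287.8 + 0.93]·2818 = 8.136e+05 Pa.
ΔP = 8.136e+05 Pa = 814 kPa.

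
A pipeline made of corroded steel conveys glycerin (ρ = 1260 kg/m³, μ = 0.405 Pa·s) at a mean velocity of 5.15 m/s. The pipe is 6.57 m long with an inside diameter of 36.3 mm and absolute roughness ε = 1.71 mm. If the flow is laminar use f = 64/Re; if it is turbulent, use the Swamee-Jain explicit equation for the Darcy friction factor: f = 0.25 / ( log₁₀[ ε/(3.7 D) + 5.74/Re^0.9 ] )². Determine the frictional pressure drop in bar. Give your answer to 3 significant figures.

ΔP ≈ 3.33 bar

Reynolds number Re = ρVD/μ = 1260 · 5.15 · 0.0363 / 0.405 = 581.6.
Re < 2300 → laminar flow, so f = 64/Re = 64/581.6 = 0.11 (the turbulent correlation is not needed).
Darcy-Weisbach: ΔP = f(L/D)(ρV²/2) = 0.11·(6.57/0.0363)·(1260·5.15²/2) = 0.11·181·1.671e+04 = 3.328e+05 Pa.
ΔP = 3.328e+05 Pa = 3.33 bar.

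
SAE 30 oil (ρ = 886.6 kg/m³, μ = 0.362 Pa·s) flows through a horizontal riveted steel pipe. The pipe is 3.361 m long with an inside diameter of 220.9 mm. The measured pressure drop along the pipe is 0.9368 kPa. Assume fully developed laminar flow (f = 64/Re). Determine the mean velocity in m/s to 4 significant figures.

For laminar flow, f = 64/Re with Re = ρVD/μ, so Darcy-Weisbach reduces to ΔP = 32μLV/D². Solving for V: V = ΔP·D²/(32μL) = 936.8·(0.2209)²/(32·0.362·3.361) = 1.174 m/s.
Check: Re = ρVD/μ = 886.6·1.174·0.2209/0.362 = 635.2 < 2300, so the laminar assumption holds.

V ≈ 1.174 m/s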